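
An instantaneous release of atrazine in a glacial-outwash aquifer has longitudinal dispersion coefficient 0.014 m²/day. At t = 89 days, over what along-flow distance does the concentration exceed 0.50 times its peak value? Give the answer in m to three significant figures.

3.72 m

The plume is Gaussian with σ = √(2Dt) = √(2 × 0.014 × 89) = 1.579 m.
C/C_peak = exp(−Δx²/(2σ²)) = 0.50 ⇒ Δx = σ·√(−2 ln 0.50) = 1.579 × 1.177 = 1.858 m.
Width = 2Δx = 3.72 m.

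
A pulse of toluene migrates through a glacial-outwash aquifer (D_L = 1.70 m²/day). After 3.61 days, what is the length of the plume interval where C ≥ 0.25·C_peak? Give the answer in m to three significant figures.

11.7 m

The plume is Gaussian with σ = √(2Dt) = √(2 × 1.70 × 3.61) = 3.503 m.
C/C_peak = exp(−Δx²/(2σ²)) = 0.25 ⇒ Δx = σ·√(−2 ln 0.25) = 3.503 × 1.665 = 5.832 m.
Width = 2Δx = 11.7 m.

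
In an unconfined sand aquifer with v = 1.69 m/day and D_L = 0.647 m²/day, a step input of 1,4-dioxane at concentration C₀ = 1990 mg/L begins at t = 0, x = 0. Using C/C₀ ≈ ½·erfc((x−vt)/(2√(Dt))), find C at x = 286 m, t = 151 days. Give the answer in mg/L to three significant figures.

For a continuous step input, C/C₀ ≈ ½·erfc((x−vt)/(2√(Dt))).
vt = 1.69 × 151 = 255.19 m and 2√(Dt) = 2√(0.647 × 151) = 19.77 m.
Argument (x−vt)/(2√(Dt)) = (286 − 255.19)/19.77 = 1.558; ½·erfc(1.558) = 0.01379.
C = 1990 × 0.01379 = 27.4 mg/L.

27.4 mg/L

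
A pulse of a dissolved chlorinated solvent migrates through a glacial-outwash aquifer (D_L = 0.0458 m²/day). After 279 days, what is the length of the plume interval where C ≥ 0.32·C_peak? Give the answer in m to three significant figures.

15.3 m

The plume is Gaussian with σ = √(2Dt) = √(2 × 0.0458 × 279) = 5.055 m.
C/C_peak = exp(−Δx²/(2σ²)) = 0.32 ⇒ Δx = σ·√(−2 ln 0.32) = 5.055 × 1.510 = 7.633 m.
Width = 2Δx = 15.3 m.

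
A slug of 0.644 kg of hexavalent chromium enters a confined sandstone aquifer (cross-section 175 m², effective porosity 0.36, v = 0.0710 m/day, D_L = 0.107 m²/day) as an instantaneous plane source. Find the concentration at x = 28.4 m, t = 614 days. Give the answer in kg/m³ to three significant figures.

For an instantaneous plane source, C(x,t) = M/(n_e·A·√(4πDt)) · exp(−(x−vt)²/(4Dt)), with n_e·A the pore (flow) area.
Plume center vt = 0.0710 × 614 = 43.594 m, so the well at 28.4 m is 15.194 m upgradient of the peak.
√(4πDt) = 28.73 m, giving peak height M/(n_e·A·√(4πDt)) = 0.644/(0.36 × 175 × 28.73) = 0.0003558 kg/m³.
(x−vt)²/(4Dt) = (-15.194)²/(4 × 0.107 × 614) = 0.8785; exp(−0.8785) = 0.4154.
C = 0.0003558 × 0.4154 = 0.000148 kg/m³.

0.000148 kg/m³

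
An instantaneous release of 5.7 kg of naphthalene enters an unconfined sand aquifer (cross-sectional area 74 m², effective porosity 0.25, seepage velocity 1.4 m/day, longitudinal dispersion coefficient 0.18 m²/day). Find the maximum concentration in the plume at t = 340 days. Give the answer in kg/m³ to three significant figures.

0.0111 kg/m³

The peak of an instantaneous 1D plume sits at x = vt; there the Gaussian factor is 1 and C_max = M/(n_e·A·√(4πDt)), where n_e·A is the pore area the mass is dissolved in.
√(4πDt) = √(4π × 0.18 × 340) = 27.73 m, so C_max = 5.7/(0.25 × 74 × 27.73) = 0.0111 kg/m³.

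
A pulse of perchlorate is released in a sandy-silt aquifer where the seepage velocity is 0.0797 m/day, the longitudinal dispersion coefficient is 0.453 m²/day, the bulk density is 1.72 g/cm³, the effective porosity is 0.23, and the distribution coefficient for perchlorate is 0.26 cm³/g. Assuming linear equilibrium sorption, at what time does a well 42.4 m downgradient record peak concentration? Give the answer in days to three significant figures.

1370 days

Retardation factor R = 1 + ρ_b·K_d/n = 1 + 1.72 × 0.26/0.23 = 2.944.
Sorption retards both mechanisms: v_R = v/R = 0.02707 m/day, D_R = D/R = 0.1539 m²/day.
Peak time from v_R²t² + 2D_R t − x² = 0: t = (√(D_R² + v_R²x²) − D_R)/v_R².
√(D_R² + v_R²x²) = √(0.1539² + 0.02707² × 42.4²) = 1.158; v_R² = 0.0007328.
t = (1.158 − 0.1539)/0.0007328 = 1370 days.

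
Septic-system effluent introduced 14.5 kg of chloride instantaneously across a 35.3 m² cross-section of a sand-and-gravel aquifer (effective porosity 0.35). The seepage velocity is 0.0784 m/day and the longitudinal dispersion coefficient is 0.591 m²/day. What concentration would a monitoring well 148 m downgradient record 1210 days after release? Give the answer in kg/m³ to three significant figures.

0.00461 kg/m³

For an instantaneous plane source, C(x,t) = M/(n_e·A·√(4πDt)) · exp(−(x−vt)²/(4Dt)), with n_e·A the pore (flow) area.
Plume center vt = 0.0784 × 1210 = 94.864 m, so the well at 148 m is 53.136 m downgradient of the peak.
√(4πDt) = 94.80 m, giving peak height M/(n_e·A·√(4πDt)) = 14.5/(0.35 × 35.3 × 94.80) = 0.01238 kg/m³.
(x−vt)²/(4Dt) = (53.136)²/(4 × 0.591 × 1210) = 0.9871; exp(−0.9871) = 0.3727.
C = 0.01238 × 0.3727 = 0.00461 kg/m³.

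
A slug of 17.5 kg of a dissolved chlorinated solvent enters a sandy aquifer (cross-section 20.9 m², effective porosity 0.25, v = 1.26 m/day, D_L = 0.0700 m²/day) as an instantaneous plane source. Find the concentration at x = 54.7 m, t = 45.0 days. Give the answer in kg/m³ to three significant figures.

0.388 kg/m³

For an instantaneous plane source, C(x,t) = M/(n_e·A·√(4πDt)) · exp(−(x−vt)²/(4Dt)), with n_e·A the pore (flow) area.
Plume center vt = 1.26 × 45.0 = 56.7 m, so the well at 54.7 m is 2 m upgradient of the peak.
√(4πDt) = 6.292 m, giving peak height M/(n_e·A·√(4πDt)) = 17.5/(0.25 × 20.9 × 6.292) = 0.5323 kg/m³.
(x−vt)²/(4Dt) = (-2)²/(4 × 0.0700 × 45.0) = 0.3175; exp(−0.3175) = 0.7280.
C = 0.5323 × 0.7280 = 0.388 kg/m³.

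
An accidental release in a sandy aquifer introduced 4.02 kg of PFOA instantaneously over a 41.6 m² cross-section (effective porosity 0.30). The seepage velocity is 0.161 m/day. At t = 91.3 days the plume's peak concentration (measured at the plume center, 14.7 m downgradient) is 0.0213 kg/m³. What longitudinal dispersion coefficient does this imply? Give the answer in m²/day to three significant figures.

0.199 m²/day

At the plume center C_max = M/(n_e·A·√(4πDt)), so D = M²/(4πt·(n_e·A·C_max)²).
n_e·A·C_max = 0.30 × 41.6 × 0.0213 = 0.2658 kg/m.
D = 4.02²/(4π × 91.3 × 0.2658²) = 0.199 m²/day.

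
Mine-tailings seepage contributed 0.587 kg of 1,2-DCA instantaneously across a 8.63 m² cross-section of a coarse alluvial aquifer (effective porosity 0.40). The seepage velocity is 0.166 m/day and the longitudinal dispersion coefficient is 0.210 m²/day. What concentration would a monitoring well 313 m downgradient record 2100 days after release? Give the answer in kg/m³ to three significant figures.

For an instantaneous plane source, C(x,t) = M/(n_e·A·√(4πDt)) · exp(−(x−vt)²/(4Dt)), with n_e·A the pore (flow) area.
Plume center vt = 0.166 × 2100 = 348.6 m, so the well at 313 m is 35.6 m upgradient of the peak.
√(4πDt) = 74.44 m, giving peak height M/(n_e·A·√(4πDt)) = 0.587/(0.40 × 8.63 × 74.44) = 0.002284 kg/m³.
(x−vt)²/(4Dt) = (-35.6)²/(4 × 0.210 × 2100) = 0.7185; exp(−0.7185) = 0.4875.
C = 0.002284 × 0.4875 = 0.00111 kg/m³.

0.00111 kg/m³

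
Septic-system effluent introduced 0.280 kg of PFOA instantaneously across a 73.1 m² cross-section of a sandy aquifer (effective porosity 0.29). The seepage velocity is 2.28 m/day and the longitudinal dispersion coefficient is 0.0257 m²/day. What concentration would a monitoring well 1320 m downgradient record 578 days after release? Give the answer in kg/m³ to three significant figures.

For an instantaneous plane source, C(x,t) = M/(n_e·A·√(4πDt)) · exp(−(x−vt)²/(4Dt)), with n_e·A the pore (flow) area.
Plume center vt = 2.28 × 578 = 1317.84 m, so the well at 1320 m is 2.16 m downgradient of the peak.
√(4πDt) = 13.66 m, giving peak height M/(n_e·A·√(4πDt)) = 0.280/(0.29 × 73.1 × 13.66) = 0.0009669 kg/m³.
(x−vt)²/(4Dt) = (2.16)²/(4 × 0.0257 × 578) = 0.07852; exp(−0.07852) = 0.9245.
C = 0.0009669 × 0.9245 = 0.000894 kg/m³.

0.000894 kg/m³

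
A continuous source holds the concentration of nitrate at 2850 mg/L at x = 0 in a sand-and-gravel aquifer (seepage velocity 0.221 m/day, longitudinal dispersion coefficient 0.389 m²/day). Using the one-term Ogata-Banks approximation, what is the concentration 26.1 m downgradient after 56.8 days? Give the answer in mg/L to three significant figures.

59.2 mg/L

For a continuous step input, C/C₀ ≈ ½·erfc((x−vt)/(2√(Dt))).
vt = 0.221 × 56.8 = 12.5528 m and 2√(Dt) = 2√(0.389 × 56.8) = 9.401 m.
Argument (x−vt)/(2√(Dt)) = (26.1 − 12.5528)/9.401 = 1.441; ½·erfc(1.441) = 0.02078.
C = 2850 × 0.02078 = 59.2 mg/L.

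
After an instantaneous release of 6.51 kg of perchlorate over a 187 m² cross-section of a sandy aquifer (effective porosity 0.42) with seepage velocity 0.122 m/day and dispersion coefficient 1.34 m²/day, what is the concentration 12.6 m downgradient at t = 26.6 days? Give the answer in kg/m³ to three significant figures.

0.00212 kg/m³

For an instantaneous plane source, C(x,t) = M/(n_e·A·√(4πDt)) · exp(−(x−vt)²/(4Dt)), with n_e·A the pore (flow) area.
Plume center vt = 0.122 × 26.6 = 3.2452 m, so the well at 12.6 m is 9.3548 m downgradient of the peak.
√(4πDt) = 21.16 m, giving peak height M/(n_e·A·√(4πDt)) = 6.51/(0.42 × 187 × 21.16) = 0.003917 kg/m³.
(x−vt)²/(4Dt) = (9.3548)²/(4 × 1.34 × 26.6) = 0.6138; exp(−0.6138) = 0.5413.
C = 0.003917 × 0.5413 = 0.00212 kg/m³.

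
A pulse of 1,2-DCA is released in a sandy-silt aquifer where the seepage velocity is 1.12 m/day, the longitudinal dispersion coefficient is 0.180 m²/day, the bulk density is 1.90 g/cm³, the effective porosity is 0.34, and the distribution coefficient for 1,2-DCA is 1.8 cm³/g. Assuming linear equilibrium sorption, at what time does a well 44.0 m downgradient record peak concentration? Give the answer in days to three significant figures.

Retardation factor R = 1 + ρ_b·K_d/n = 1 + 1.90 × 1.8/0.34 = 11.06.
Sorption retards both mechanisms: v_R = v/R = 0.1013 m/day, D_R = D/R = 0.01627 m²/day.
Peak time from v_R²t² + 2D_R t − x² = 0: t = (√(D_R² + v_R²x²) − D_R)/v_R².
√(D_R² + v_R²x²) = √(0.01627² + 0.1013² × 44.0²) = 4.457; v_R² = 0.01026.
t = (4.457 − 0.01627)/0.01026 = 433 days.

433 days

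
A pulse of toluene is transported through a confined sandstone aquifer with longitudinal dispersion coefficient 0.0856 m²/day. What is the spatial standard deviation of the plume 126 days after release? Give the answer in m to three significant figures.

4.64 m

Dispersive spreading gives a Gaussian with σ² = 2Dt; advection only shifts the center.
σ = √(2 × 0.0856 × 126) = 4.64 m.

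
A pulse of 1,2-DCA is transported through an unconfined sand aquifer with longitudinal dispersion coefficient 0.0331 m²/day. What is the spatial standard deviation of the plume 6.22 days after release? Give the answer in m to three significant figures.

Dispersive spreading gives a Gaussian with σ² = 2Dt; advection only shifts the center.
σ = √(2 × 0.0331 × 6.22) = 0.642 m.

0.642 m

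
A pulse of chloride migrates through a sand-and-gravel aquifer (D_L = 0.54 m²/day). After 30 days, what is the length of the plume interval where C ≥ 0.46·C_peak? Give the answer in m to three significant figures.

The plume is Gaussian with σ = √(2Dt) = √(2 × 0.54 × 30) = 5.692 m.
C/C_peak = exp(−Δx²/(2σ²)) = 0.46 ⇒ Δx = σ·√(−2 ln 0.46) = 5.692 × 1.246 = 7.092 m.
Width = 2Δx = 14.2 m.

14.2 m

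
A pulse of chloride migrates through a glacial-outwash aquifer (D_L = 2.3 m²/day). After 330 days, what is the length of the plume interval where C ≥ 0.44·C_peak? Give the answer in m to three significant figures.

99.8 m

The plume is Gaussian with σ = √(2Dt) = √(2 × 2.3 × 330) = 38.96 m.
C/C_peak = exp(−Δx²/(2σ²)) = 0.44 ⇒ Δx = σ·√(−2 ln 0.44) = 38.96 × 1.281 = 49.91 m.
Width = 2Δx = 99.8 m.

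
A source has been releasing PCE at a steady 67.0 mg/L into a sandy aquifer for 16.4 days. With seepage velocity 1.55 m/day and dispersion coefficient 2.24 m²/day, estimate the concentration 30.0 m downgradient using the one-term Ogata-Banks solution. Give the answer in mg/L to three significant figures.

For a continuous step input, C/C₀ ≈ ½·erfc((x−vt)/(2√(Dt))).
vt = 1.55 × 16.4 = 25.42 m and 2√(Dt) = 2√(2.24 × 16.4) = 12.12 m.
Argument (x−vt)/(2√(Dt)) = (30.0 − 25.42)/12.12 = 0.3779; ½·erfc(0.3779) = 0.2965.
C = 67.0 × 0.2965 = 19.9 mg/L.

19.9 mg/L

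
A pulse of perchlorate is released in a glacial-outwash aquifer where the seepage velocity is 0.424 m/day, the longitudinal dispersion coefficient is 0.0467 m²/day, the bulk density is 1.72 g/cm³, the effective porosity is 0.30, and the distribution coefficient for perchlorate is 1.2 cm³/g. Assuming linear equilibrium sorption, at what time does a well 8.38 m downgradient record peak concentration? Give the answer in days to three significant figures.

Retardation factor R = 1 + ρ_b·K_d/n = 1 + 1.72 × 1.2/0.30 = 7.880.
Sorption retards both mechanisms: v_R = v/R = 0.05381 m/day, D_R = D/R = 0.005926 m²/day.
Peak time from v_R²t² + 2D_R t − x² = 0: t = (√(D_R² + v_R²x²) − D_R)/v_R².
√(D_R² + v_R²x²) = √(0.005926² + 0.05381² × 8.38²) = 0.4510; v_R² = 0.002896.
t = (0.4510 − 0.005926)/0.002896 = 154 days.

154 days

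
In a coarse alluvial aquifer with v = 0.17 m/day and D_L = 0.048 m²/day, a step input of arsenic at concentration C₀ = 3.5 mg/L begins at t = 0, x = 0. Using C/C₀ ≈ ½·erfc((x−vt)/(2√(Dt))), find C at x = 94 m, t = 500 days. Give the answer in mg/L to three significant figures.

0.339 mg/L

For a continuous step input, C/C₀ ≈ ½·erfc((x−vt)/(2√(Dt))).
vt = 0.17 × 500 = 85 m and 2√(Dt) = 2√(0.048 × 500) = 9.798 m.
Argument (x−vt)/(2√(Dt)) = (94 − 85)/9.798 = 0.9186; ½·erfc(0.9186) = 0.09696.
C = 3.5 × 0.09696 = 0.339 mg/L.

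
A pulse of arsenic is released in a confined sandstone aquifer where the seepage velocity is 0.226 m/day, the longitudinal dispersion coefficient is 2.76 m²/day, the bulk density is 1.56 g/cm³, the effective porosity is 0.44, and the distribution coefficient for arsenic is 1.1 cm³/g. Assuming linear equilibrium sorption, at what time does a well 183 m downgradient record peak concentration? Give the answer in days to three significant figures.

3710 days

Retardation factor R = 1 + ρ_b·K_d/n = 1 + 1.56 × 1.1/0.44 = 4.900.
Sorption retards both mechanisms: v_R = v/R = 0.04612 m/day, D_R = D/R = 0.5633 m²/day.
Peak time from v_R²t² + 2D_R t − x² = 0: t = (√(D_R² + v_R²x²) − D_R)/v_R².
√(D_R² + v_R²x²) = √(0.5633² + 0.04612² × 183²) = 8.459; v_R² = 0.002127.
t = (8.459 − 0.5633)/0.002127 = 3710 days.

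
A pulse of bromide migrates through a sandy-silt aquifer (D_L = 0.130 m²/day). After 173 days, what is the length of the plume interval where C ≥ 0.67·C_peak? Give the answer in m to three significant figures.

The plume is Gaussian with σ = √(2Dt) = √(2 × 0.130 × 173) = 6.707 m.
C/C_peak = exp(−Δx²/(2σ²)) = 0.67 ⇒ Δx = σ·√(−2 ln 0.67) = 6.707 × 0.8950 = 6.003 m.
Width = 2Δx = 12.0 m.

12.0 m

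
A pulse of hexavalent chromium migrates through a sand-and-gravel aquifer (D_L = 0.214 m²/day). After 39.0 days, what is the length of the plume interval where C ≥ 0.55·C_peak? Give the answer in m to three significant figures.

8.93 m

The plume is Gaussian with σ = √(2Dt) = √(2 × 0.214 × 39.0) = 4.086 m.
C/C_peak = exp(−Δx²/(2σ²)) = 0.55 ⇒ Δx = σ·√(−2 ln 0.55) = 4.086 × 1.093 = 4.466 m.
Width = 2Δx = 8.93 m.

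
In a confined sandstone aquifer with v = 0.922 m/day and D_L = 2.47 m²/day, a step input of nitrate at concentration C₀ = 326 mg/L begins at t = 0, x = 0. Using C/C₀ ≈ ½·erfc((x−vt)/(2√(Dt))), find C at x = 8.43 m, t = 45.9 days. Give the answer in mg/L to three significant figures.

322 mg/L

For a continuous step input, C/C₀ ≈ ½·erfc((x−vt)/(2√(Dt))).
vt = 0.922 × 45.9 = 42.3198 m and 2√(Dt) = 2√(2.47 × 45.9) = 21.30 m.
Argument (x−vt)/(2√(Dt)) = (8.43 − 42.3198)/21.30 = -1.591; ½·erfc(-1.591) = 0.9878.
C = 326 × 0.9878 = 322 mg/L.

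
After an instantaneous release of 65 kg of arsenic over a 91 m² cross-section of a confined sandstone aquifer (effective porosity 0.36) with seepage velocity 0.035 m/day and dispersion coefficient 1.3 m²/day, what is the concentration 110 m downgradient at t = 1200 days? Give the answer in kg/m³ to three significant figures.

For an instantaneous plane source, C(x,t) = M/(n_e·A·√(4πDt)) · exp(−(x−vt)²/(4Dt)), with n_e·A the pore (flow) area.
Plume center vt = 0.035 × 1200 = 42 m, so the well at 110 m is 68 m downgradient of the peak.
√(4πDt) = 140.0 m, giving peak height M/(n_e·A·√(4πDt)) = 65/(0.36 × 91 × 140.0) = 0.01417 kg/m³.
(x−vt)²/(4Dt) = (68)²/(4 × 1.3 × 1200) = 0.7410; exp(−0.7410) = 0.4766.
C = 0.01417 × 0.4766 = 0.00675 kg/m³.

0.00675 kg/m³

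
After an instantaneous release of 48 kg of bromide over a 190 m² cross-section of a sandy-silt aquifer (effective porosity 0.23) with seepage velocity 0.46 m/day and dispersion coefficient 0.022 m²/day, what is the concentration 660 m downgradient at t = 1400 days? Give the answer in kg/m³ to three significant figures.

For an instantaneous plane source, C(x,t) = M/(n_e·A·√(4πDt)) · exp(−(x−vt)²/(4Dt)), with n_e·A the pore (flow) area.
Plume center vt = 0.46 × 1400 = 644 m, so the well at 660 m is 16 m downgradient of the peak.
√(4πDt) = 19.67 m, giving peak height M/(n_e·A·√(4πDt)) = 48/(0.23 × 190 × 19.67) = 0.05584 kg/m³.
(x−vt)²/(4Dt) = (16)²/(4 × 0.022 × 1400) = 2.078; exp(−2.078) = 0.1252.
C = 0.05584 × 0.1252 = 0.00699 kg/m³.

0.00699 kg/m³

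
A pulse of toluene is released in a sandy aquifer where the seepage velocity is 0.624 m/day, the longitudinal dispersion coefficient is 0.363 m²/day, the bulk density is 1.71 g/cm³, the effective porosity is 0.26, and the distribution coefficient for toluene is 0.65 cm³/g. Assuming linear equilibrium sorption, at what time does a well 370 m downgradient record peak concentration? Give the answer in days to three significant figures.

3120 days

Retardation factor R = 1 + ρ_b·K_d/n = 1 + 1.71 × 0.65/0.26 = 5.275.
Sorption retards both mechanisms: v_R = v/R = 0.1183 m/day, D_R = D/R = 0.06882 m²/day.
Peak time from v_R²t² + 2D_R t − x² = 0: t = (√(D_R² + v_R²x²) − D_R)/v_R².
√(D_R² + v_R²x²) = √(0.06882² + 0.1183² × 370²) = 43.77; v_R² = 0.01399.
t = (43.77 − 0.06882)/0.01399 = 3120 days.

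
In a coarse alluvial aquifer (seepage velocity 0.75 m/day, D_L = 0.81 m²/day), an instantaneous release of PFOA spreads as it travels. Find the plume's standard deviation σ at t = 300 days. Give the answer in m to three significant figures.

22.0 m

Dispersive spreading gives a Gaussian with σ² = 2Dt; advection only shifts the center.
σ = √(2 × 0.81 × 300) = 22.0 m.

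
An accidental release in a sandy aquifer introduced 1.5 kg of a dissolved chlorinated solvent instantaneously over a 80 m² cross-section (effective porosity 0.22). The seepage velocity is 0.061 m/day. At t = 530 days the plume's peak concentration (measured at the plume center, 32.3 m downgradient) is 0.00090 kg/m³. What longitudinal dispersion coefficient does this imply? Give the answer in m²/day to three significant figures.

1.35 m²/day

At the plume center C_max = M/(n_e·A·√(4πDt)), so D = M²/(4πt·(n_e·A·C_max)²).
n_e·A·C_max = 0.22 × 80 × 0.00090 = 0.01584 kg/m.
D = 1.5²/(4π × 530 × 0.01584²) = 1.35 m²/day.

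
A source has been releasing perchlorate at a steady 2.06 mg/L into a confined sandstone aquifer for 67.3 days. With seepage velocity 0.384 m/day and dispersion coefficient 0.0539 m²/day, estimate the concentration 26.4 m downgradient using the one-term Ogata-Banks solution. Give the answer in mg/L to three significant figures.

0.861 mg/L

For a continuous step input, C/C₀ ≈ ½·erfc((x−vt)/(2√(Dt))).
vt = 0.384 × 67.3 = 25.8432 m and 2√(Dt) = 2√(0.0539 × 67.3) = 3.809 m.
Argument (x−vt)/(2√(Dt)) = (26.4 − 25.8432)/3.809 = 0.1462; ½·erfc(0.1462) = 0.4181.
C = 2.06 × 0.4181 = 0.861 mg/L.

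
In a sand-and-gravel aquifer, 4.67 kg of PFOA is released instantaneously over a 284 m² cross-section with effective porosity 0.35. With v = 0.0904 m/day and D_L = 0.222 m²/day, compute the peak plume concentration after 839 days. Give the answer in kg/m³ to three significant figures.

The peak of an instantaneous 1D plume sits at x = vt; there the Gaussian factor is 1 and C_max = M/(n_e·A·√(4πDt)), where n_e·A is the pore area the mass is dissolved in.
√(4πDt) = √(4π × 0.222 × 839) = 48.38 m, so C_max = 4.67/(0.35 × 284 × 48.38) = 0.000971 kg/m³.

0.000971 kg/m³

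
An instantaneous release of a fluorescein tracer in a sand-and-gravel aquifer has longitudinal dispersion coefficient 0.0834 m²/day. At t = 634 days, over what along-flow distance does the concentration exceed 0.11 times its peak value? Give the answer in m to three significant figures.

43.2 m

The plume is Gaussian with σ = √(2Dt) = √(2 × 0.0834 × 634) = 10.28 m.
C/C_peak = exp(−Δx²/(2σ²)) = 0.11 ⇒ Δx = σ·√(−2 ln 0.11) = 10.28 × 2.101 = 21.60 m.
Width = 2Δx = 43.2 m.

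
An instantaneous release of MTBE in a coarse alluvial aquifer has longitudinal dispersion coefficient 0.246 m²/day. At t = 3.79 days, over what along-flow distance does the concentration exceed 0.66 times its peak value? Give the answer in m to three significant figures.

2.49 m

The plume is Gaussian with σ = √(2Dt) = √(2 × 0.246 × 3.79) = 1.366 m.
C/C_peak = exp(−Δx²/(2σ²)) = 0.66 ⇒ Δx = σ·√(−2 ln 0.66) = 1.366 × 0.9116 = 1.245 m.
Width = 2Δx = 2.49 m.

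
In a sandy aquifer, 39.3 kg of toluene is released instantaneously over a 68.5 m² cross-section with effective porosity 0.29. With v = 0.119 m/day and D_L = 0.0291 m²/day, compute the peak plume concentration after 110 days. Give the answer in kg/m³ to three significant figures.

0.312 kg/m³

The peak of an instantaneous 1D plume sits at x = vt; there the Gaussian factor is 1 and C_max = M/(n_e·A·√(4πDt)), where n_e·A is the pore area the mass is dissolved in.
√(4πDt) = √(4π × 0.0291 × 110) = 6.342 m, so C_max = 39.3/(0.29 × 68.5 × 6.342) = 0.312 kg/m³.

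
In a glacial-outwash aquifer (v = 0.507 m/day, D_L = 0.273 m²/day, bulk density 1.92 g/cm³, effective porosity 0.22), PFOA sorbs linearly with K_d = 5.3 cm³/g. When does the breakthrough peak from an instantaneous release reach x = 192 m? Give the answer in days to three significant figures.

Retardation factor R = 1 + ρ_b·K_d/n = 1 + 1.92 × 5.3/0.22 = 47.25.
Sorption retards both mechanisms: v_R = v/R = 0.01073 m/day, D_R = D/R = 0.005778 m²/day.
Peak time from v_R²t² + 2D_R t − x² = 0: t = (√(D_R² + v_R²x²) − D_R)/v_R².
√(D_R² + v_R²x²) = √(0.005778² + 0.01073² × 192²) = 2.060; v_R² = 0.0001151.
t = (2.060 − 0.005778)/0.0001151 = 17800 days.

17800 days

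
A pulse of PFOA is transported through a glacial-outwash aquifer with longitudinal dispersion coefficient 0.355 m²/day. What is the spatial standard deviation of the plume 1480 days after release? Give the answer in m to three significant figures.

Dispersive spreading gives a Gaussian with σ² = 2Dt; advection only shifts the center.
σ = √(2 × 0.355 × 1480) = 32.4 m.

32.4 m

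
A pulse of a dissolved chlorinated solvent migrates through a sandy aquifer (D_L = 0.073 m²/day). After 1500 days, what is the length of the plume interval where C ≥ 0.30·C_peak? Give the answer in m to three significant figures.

The plume is Gaussian with σ = √(2Dt) = √(2 × 0.073 × 1500) = 14.80 m.
C/C_peak = exp(−Δx²/(2σ²)) = 0.30 ⇒ Δx = σ·√(−2 ln 0.30) = 14.80 × 1.552 = 22.97 m.
Width = 2Δx = 45.9 m.

45.9 m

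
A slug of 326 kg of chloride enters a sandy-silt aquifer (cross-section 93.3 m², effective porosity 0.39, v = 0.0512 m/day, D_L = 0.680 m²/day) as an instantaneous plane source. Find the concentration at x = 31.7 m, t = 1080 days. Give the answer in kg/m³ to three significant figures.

For an instantaneous plane source, C(x,t) = M/(n_e·A·√(4πDt)) · exp(−(x−vt)²/(4Dt)), with n_e·A the pore (flow) area.
Plume center vt = 0.0512 × 1080 = 55.296 m, so the well at 31.7 m is 23.596 m upgradient of the peak.
√(4πDt) = 96.07 m, giving peak height M/(n_e·A·√(4πDt)) = 326/(0.39 × 93.3 × 96.07) = 0.09326 kg/m³.
(x−vt)²/(4Dt) = (-23.596)²/(4 × 0.680 × 1080) = 0.1895; exp(−0.1895) = 0.8274.
C = 0.09326 × 0.8274 = 0.0772 kg/m³.

0.0772 kg/m³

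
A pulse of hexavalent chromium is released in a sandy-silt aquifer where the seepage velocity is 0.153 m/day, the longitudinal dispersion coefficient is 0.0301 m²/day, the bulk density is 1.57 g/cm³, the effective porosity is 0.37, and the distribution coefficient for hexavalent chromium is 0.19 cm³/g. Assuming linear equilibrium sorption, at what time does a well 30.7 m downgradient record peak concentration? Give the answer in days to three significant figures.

Retardation factor R = 1 + ρ_b·K_d/n = 1 + 1.57 × 0.19/0.37 = 1.806.
Sorption retards both mechanisms: v_R = v/R = 0.08472 m/day, D_R = D/R = 0.01667 m²/day.
Peak time from v_R²t² + 2D_R t − x² = 0: t = (√(D_R² + v_R²x²) − D_R)/v_R².
√(D_R² + v_R²x²) = √(0.01667² + 0.08472² × 30.7²) = 2.601; v_R² = 0.007177.
t = (2.601 − 0.01667)/0.007177 = 360 days.

360 days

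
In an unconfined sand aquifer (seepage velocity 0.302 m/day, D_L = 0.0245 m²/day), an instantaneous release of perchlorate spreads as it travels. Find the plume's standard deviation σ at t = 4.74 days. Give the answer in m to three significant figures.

0.482 m

Dispersive spreading gives a Gaussian with σ² = 2Dt; advection only shifts the center.
σ = √(2 × 0.0245 × 4.74) = 0.482 m.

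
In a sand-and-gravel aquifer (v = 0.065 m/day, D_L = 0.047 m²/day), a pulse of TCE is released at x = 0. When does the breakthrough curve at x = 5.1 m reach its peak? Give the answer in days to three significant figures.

For the 1D instantaneous-source solution, setting ∂C/∂t = 0 at fixed x gives v²t² + 2Dt − x² = 0, so t = (√(D² + v²x²) − D)/v².
√(D² + v²x²) = √(0.047² + 0.065² × 5.1²) = 0.3348; v² = 0.004225.
t = (0.3348 − 0.047)/0.004225 = 68.1 days (vs. the pure-advection estimate x/v = 78.5 d).

68.1 days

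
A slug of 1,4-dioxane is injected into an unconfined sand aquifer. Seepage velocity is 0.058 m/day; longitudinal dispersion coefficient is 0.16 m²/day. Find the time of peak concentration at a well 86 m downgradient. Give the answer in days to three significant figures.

1440 days

For the 1D instantaneous-source solution, setting ∂C/∂t = 0 at fixed x gives v²t² + 2Dt − x² = 0, so t = (√(D² + v²x²) − D)/v².
√(D² + v²x²) = √(0.16² + 0.058² × 86²) = 4.991; v² = 0.003364.
t = (4.991 − 0.16)/0.003364 = 1440 days (vs. the pure-advection estimate x/v = 1480 d).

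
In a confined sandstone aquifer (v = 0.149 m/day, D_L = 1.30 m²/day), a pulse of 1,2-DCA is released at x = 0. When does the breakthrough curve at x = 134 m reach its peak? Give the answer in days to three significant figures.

For the 1D instantaneous-source solution, setting ∂C/∂t = 0 at fixed x gives v²t² + 2Dt − x² = 0, so t = (√(D² + v²x²) − D)/v².
√(D² + v²x²) = √(1.30² + 0.149² × 134²) = 20.01; v² = 0.022201.
t = (20.01 − 1.30)/0.022201 = 843 days (vs. the pure-advection estimate x/v = 899 d).

843 days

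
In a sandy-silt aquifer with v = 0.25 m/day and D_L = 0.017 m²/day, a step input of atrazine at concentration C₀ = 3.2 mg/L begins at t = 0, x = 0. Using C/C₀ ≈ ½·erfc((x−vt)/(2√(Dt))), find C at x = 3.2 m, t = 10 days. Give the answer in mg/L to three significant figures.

For a continuous step input, C/C₀ ≈ ½·erfc((x−vt)/(2√(Dt))).
vt = 0.25 × 10 = 2.5 m and 2√(Dt) = 2√(0.017 × 10) = 0.8246 m.
Argument (x−vt)/(2√(Dt)) = (3.2 − 2.5)/0.8246 = 0.8489; ½·erfc(0.8489) = 0.1150.
C = 3.2 × 0.1150 = 0.368 mg/L.

0.368 mg/L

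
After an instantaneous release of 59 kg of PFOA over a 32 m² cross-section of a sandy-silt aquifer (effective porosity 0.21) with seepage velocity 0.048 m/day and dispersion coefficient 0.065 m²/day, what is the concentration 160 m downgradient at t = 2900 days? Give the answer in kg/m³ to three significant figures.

0.102 kg/m³

For an instantaneous plane source, C(x,t) = M/(n_e·A·√(4πDt)) · exp(−(x−vt)²/(4Dt)), with n_e·A the pore (flow) area.
Plume center vt = 0.048 × 2900 = 139.2 m, so the well at 160 m is 20.8 m downgradient of the peak.
√(4πDt) = 48.67 m, giving peak height M/(n_e·A·√(4πDt)) = 59/(0.21 × 32 × 48.67) = 0.1804 kg/m³.
(x−vt)²/(4Dt) = (20.8)²/(4 × 0.065 × 2900) = 0.5738; exp(−0.5738) = 0.5634.
C = 0.1804 × 0.5634 = 0.102 kg/m³.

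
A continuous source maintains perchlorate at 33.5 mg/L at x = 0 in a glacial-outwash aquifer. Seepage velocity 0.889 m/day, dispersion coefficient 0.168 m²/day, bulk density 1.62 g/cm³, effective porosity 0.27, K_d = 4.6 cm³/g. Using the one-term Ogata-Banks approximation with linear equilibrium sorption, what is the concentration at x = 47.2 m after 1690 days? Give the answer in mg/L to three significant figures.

29.6 mg/L

Retardation factor R = 1 + ρ_b·K_d/n = 1 + 1.62 × 4.6/0.27 = 28.60.
Sorption retards both mechanisms: v_R = v/R = 0.03108 m/day, D_R = D/R = 0.005874 m²/day.
v_R·t = 0.03108 × 1690 = 52.5252 m; 2√(D_R t) = 6.301 m; argument = (47.2 − 52.5252)/6.301 = -0.8451.
C = C₀ × ½·erfc(-0.8451) = 33.5 × 0.8840 = 29.6 mg/L.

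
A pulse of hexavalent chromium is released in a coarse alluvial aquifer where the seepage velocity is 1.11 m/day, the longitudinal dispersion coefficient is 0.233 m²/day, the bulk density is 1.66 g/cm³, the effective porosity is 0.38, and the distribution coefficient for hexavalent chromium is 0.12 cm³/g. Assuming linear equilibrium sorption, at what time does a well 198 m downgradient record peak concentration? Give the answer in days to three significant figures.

272 days

Retardation factor R = 1 + ρ_b·K_d/n = 1 + 1.66 × 0.12/0.38 = 1.524.
Sorption retards both mechanisms: v_R = v/R = 0.7283 m/day, D_R = D/R = 0.1529 m²/day.
Peak time from v_R²t² + 2D_R t − x² = 0: t = (√(D_R² + v_R²x²) − D_R)/v_R².
√(D_R² + v_R²x²) = √(0.1529² + 0.7283² × 198²) = 144.2; v_R² = 0.5304.
t = (144.2 − 0.1529)/0.5304 = 272 days.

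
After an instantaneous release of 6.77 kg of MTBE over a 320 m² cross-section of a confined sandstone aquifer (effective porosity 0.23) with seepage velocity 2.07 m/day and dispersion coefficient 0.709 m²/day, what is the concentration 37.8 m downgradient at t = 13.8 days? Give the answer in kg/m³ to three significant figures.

For an instantaneous plane source, C(x,t) = M/(n_e·A·√(4πDt)) · exp(−(x−vt)²/(4Dt)), with n_e·A the pore (flow) area.
Plume center vt = 2.07 × 13.8 = 28.566 m, so the well at 37.8 m is 9.234 m downgradient of the peak.
√(4πDt) = 11.09 m, giving peak height M/(n_e·A·√(4πDt)) = 6.77/(0.23 × 320 × 11.09) = 0.008294 kg/m³.
(x−vt)²/(4Dt) = (9.234)²/(4 × 0.709 × 13.8) = 2.179; exp(−2.179) = 0.1132.
C = 0.008294 × 0.1132 = 0.000939 kg/m³.

0.000939 kg/m³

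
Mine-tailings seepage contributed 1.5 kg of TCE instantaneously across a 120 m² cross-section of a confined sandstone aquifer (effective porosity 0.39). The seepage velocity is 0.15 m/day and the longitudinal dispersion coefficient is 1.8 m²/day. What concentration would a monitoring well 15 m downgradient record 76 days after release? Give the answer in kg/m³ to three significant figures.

For an instantaneous plane source, C(x,t) = M/(n_e·A·√(4πDt)) · exp(−(x−vt)²/(4Dt)), with n_e·A the pore (flow) area.
Plume center vt = 0.15 × 76 = 11.4 m, so the well at 15 m is 3.6 m downgradient of the peak.
√(4πDt) = 41.46 m, giving peak height M/(n_e·A·√(4πDt)) = 1.5/(0.39 × 120 × 41.46) = 0.0007731 kg/m³.
(x−vt)²/(4Dt) = (3.6)²/(4 × 1.8 × 76) = 0.02368; exp(−0.02368) = 0.9766.
C = 0.0007731 × 0.9766 = 0.000755 kg/m³.

0.000755 kg/m³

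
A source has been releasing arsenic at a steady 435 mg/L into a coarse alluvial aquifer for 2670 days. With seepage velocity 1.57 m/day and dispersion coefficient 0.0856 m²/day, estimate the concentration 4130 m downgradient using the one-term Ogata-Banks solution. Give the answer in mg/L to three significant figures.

434 mg/L

For a continuous step input, C/C₀ ≈ ½·erfc((x−vt)/(2√(Dt))).
vt = 1.57 × 2670 = 4191.9 m and 2√(Dt) = 2√(0.0856 × 2670) = 30.24 m.
Argument (x−vt)/(2√(Dt)) = (4130 − 4191.9)/30.24 = -2.047; ½·erfc(-2.047) = 0.9981.
C = 435 × 0.9981 = 434 mg/L.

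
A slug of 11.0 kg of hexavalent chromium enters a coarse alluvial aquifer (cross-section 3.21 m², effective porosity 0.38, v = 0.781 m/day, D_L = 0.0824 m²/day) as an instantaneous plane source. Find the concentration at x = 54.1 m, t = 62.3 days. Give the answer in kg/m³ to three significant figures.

0.265 kg/m³

For an instantaneous plane source, C(x,t) = M/(n_e·A·√(4πDt)) · exp(−(x−vt)²/(4Dt)), with n_e·A the pore (flow) area.
Plume center vt = 0.781 × 62.3 = 48.6563 m, so the well at 54.1 m is 5.4437 m downgradient of the peak.
√(4πDt) = 8.032 m, giving peak height M/(n_e·A·√(4πDt)) = 11.0/(0.38 × 3.21 × 8.032) = 1.123 kg/m³.
(x−vt)²/(4Dt) = (5.4437)²/(4 × 0.0824 × 62.3) = 1.443; exp(−1.443) = 0.2362.
C = 1.123 × 0.2362 = 0.265 kg/m³.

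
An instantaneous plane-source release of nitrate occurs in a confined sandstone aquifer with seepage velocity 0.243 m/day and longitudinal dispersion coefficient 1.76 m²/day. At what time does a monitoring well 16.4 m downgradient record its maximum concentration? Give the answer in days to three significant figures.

For the 1D instantaneous-source solution, setting ∂C/∂t = 0 at fixed x gives v²t² + 2Dt − x² = 0, so t = (√(D² + v²x²) − D)/v².
√(D² + v²x²) = √(1.76² + 0.243² × 16.4²) = 4.357; v² = 0.059049.
t = (4.357 − 1.76)/0.059049 = 44.0 days (vs. the pure-advection estimate x/v = 67.5 d).

44.0 days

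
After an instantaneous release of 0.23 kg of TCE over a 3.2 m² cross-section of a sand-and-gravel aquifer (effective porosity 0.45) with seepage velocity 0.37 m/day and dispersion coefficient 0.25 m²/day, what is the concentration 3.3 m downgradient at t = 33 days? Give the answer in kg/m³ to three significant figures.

For an instantaneous plane source, C(x,t) = M/(n_e·A·√(4πDt)) · exp(−(x−vt)²/(4Dt)), with n_e·A the pore (flow) area.
Plume center vt = 0.37 × 33 = 12.21 m, so the well at 3.3 m is 8.91 m upgradient of the peak.
√(4πDt) = 10.18 m, giving peak height M/(n_e·A·√(4πDt)) = 0.23/(0.45 × 3.2 × 10.18) = 0.01569 kg/m³.
(x−vt)²/(4Dt) = (-8.91)²/(4 × 0.25 × 33) = 2.406; exp(−2.406) = 0.09018.
C = 0.01569 × 0.09018 = 0.00141 kg/m³.

0.00141 kg/m³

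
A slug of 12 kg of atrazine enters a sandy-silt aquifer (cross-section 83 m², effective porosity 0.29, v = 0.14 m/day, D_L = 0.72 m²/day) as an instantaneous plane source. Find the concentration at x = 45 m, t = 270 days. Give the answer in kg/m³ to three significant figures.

For an instantaneous plane source, C(x,t) = M/(n_e·A·√(4πDt)) · exp(−(x−vt)²/(4Dt)), with n_e·A the pore (flow) area.
Plume center vt = 0.14 × 270 = 37.8 m, so the well at 45 m is 7.2 m downgradient of the peak.
√(4πDt) = 49.43 m, giving peak height M/(n_e·A·√(4πDt)) = 12/(0.29 × 83 × 49.43) = 0.01009 kg/m³.
(x−vt)²/(4Dt) = (7.2)²/(4 × 0.72 × 270) = 0.06667; exp(−0.06667) = 0.9355.
C = 0.01009 × 0.9355 = 0.00944 kg/m³.

0.00944 kg/m³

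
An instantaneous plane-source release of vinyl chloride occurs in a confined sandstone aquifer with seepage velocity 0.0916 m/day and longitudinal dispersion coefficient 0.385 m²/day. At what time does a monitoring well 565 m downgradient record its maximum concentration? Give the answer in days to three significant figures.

For the 1D instantaneous-source solution, setting ∂C/∂t = 0 at fixed x gives v²t² + 2Dt − x² = 0, so t = (√(D² + v²x²) − D)/v².
√(D² + v²x²) = √(0.385² + 0.0916² × 565²) = 51.76; v² = 0.00839056.
t = (51.76 − 0.385)/0.00839056 = 6120 days (vs. the pure-advection estimate x/v = 6170 d).

6120 days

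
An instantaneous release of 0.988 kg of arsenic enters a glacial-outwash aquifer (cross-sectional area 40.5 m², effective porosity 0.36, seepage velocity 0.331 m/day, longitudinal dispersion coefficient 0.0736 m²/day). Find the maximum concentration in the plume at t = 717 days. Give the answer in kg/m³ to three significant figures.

The peak of an instantaneous 1D plume sits at x = vt; there the Gaussian factor is 1 and C_max = M/(n_e·A·√(4πDt)), where n_e·A is the pore area the mass is dissolved in.
√(4πDt) = √(4π × 0.0736 × 717) = 25.75 m, so C_max = 0.988/(0.36 × 40.5 × 25.75) = 0.00263 kg/m³.

0.00263 kg/m³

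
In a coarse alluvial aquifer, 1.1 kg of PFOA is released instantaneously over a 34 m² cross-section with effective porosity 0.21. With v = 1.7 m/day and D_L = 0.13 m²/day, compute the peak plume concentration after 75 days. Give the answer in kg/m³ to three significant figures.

0.0139 kg/m³

The peak of an instantaneous 1D plume sits at x = vt; there the Gaussian factor is 1 and C_max = M/(n_e·A·√(4πDt)), where n_e·A is the pore area the mass is dissolved in.
√(4πDt) = √(4π × 0.13 × 75) = 11.07 m, so C_max = 1.1/(0.21 × 34 × 11.07) = 0.0139 kg/m³.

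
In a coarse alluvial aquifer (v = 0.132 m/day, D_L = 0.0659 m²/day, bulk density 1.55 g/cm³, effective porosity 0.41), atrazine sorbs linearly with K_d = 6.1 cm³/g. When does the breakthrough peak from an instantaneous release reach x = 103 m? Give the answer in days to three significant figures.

18700 days

Retardation factor R = 1 + ρ_b·K_d/n = 1 + 1.55 × 6.1/0.41 = 24.06.
Sorption retards both mechanisms: v_R = v/R = 0.005486 m/day, D_R = D/R = 0.002739 m²/day.
Peak time from v_R²t² + 2D_R t − x² = 0: t = (√(D_R² + v_R²x²) − D_R)/v_R².
√(D_R² + v_R²x²) = √(0.002739² + 0.005486² × 103²) = 0.5651; v_R² = 3.010e-05.
t = (0.5651 − 0.002739)/3.010e-05 = 18700 days.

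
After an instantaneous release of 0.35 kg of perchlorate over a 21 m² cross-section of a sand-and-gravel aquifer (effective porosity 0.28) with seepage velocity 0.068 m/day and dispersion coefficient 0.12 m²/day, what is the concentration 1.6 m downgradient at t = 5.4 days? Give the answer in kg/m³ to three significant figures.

0.0116 kg/m³

For an instantaneous plane source, C(x,t) = M/(n_e·A·√(4πDt)) · exp(−(x−vt)²/(4Dt)), with n_e·A the pore (flow) area.
Plume center vt = 0.068 × 5.4 = 0.3672 m, so the well at 1.6 m is 1.2328 m downgradient of the peak.
√(4πDt) = 2.854 m, giving peak height M/(n_e·A·√(4πDt)) = 0.35/(0.28 × 21 × 2.854) = 0.02086 kg/m³.
(x−vt)²/(4Dt) = (1.2328)²/(4 × 0.12 × 5.4) = 0.5863; exp(−0.5863) = 0.5564.
C = 0.02086 × 0.5564 = 0.0116 kg/m³.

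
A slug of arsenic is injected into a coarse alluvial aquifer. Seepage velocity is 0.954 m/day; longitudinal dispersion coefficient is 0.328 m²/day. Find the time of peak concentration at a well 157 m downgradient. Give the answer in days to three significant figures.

For the 1D instantaneous-source solution, setting ∂C/∂t = 0 at fixed x gives v²t² + 2Dt − x² = 0, so t = (√(D² + v²x²) − D)/v².
√(D² + v²x²) = √(0.328² + 0.954² × 157²) = 149.8; v² = 0.910116.
t = (149.8 − 0.328)/0.910116 = 164 days (vs. the pure-advection estimate x/v = 165 d).

164 days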